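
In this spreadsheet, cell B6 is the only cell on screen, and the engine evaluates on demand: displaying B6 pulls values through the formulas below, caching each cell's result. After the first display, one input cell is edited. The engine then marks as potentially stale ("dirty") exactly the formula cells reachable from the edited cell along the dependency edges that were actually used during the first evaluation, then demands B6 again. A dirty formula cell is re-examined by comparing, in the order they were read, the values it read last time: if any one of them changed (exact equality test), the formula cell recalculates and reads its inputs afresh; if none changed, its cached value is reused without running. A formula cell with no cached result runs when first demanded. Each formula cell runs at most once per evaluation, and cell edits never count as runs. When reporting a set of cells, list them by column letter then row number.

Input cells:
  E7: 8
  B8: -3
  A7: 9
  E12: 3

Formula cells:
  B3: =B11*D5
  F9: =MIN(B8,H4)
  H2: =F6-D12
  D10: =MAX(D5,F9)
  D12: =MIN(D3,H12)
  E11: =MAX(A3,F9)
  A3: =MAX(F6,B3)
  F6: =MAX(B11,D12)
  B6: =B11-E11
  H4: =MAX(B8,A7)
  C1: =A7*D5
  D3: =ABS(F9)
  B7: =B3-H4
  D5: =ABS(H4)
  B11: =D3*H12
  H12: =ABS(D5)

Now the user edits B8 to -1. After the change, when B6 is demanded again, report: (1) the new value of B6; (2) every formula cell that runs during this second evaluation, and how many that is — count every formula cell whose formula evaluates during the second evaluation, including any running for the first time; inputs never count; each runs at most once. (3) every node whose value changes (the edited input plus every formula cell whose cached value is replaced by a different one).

B6 now evaluates to -72.
Run set: A3, B3, B6, B11, D3, D12, E11, F6, F9, H4 (10 run).
Changed values: A3, B3, B6, B8, B11, D3, D12, E11, F6, F9.
The important point: at D5 every value read last time is unchanged, so the dirty flag clears without a run.

Initial pass — values computed on the first demand:
  H4 = MAX(-3, 9) = 9
  D5 = ABS(9) = 9
  F9 = MIN(-3, 9) = -3
  D3 = ABS(-3) = 3
  H12 = ABS(9) = 9
  B11 = 3 * 9 = 27
  B3 = 27 * 9 = 243
  D12 = MIN(3, 9) = 3
  F6 = MAX(27, 3) = 27
  A3 = MAX(27, 243) = 243
  E11 = MAX(243, -3) = 243
  B6 = 27 - 243 = -216

Second demand — change propagation:
  H4: re-runs because B8 -3->-1; new result 9 (unchanged).
  D5: re-examined; everything it read last time is the same (H4 unchanged) — cache 9 kept, no run.
  F9: re-runs because B8 -3->-1; new result -1.
  D3: re-runs because F9 -3->-1; new result 1.
  H12: re-examined; everything it read last time is the same (D5 unchanged) — cache 9 kept, no run.
  B11: re-runs because D3 3->1; new result 9.
  B3: re-runs because B11 27->9; new result 81.
  D12: re-runs because D3 3->1; new result 1.
  F6: re-runs because B11 27->9; D12 3->1; new result 9.
  A3: re-runs because F6 27->9; B3 243->81; new result 81.
  E11: re-runs because A3 243->81; F9 -3->-1; new result 81.
  B6: re-runs because B11 27->9; E11 243->81; new result -72.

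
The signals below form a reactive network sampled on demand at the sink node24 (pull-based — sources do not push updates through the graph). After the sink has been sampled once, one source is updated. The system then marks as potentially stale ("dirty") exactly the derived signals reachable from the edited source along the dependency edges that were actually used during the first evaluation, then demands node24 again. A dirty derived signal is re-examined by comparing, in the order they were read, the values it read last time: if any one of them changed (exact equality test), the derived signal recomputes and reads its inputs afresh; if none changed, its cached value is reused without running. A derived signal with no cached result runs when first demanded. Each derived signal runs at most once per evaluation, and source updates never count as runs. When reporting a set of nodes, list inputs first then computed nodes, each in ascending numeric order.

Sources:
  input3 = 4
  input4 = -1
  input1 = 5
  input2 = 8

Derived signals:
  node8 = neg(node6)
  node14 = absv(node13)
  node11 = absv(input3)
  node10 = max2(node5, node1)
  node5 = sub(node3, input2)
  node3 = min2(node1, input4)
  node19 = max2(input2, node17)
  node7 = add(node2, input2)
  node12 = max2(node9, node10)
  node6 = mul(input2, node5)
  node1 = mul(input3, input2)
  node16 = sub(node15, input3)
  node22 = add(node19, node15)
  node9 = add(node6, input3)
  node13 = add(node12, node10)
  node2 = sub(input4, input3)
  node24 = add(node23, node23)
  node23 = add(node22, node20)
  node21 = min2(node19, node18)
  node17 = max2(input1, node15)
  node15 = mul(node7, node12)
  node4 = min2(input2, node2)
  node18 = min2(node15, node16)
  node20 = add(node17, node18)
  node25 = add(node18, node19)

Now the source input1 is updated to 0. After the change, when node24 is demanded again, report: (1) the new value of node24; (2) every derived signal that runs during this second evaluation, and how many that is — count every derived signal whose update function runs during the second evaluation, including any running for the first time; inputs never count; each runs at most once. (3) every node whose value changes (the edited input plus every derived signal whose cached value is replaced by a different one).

node24 now evaluates to 760.
Run set: node17 (1 run).
Changed values: input1.
The important point: node17 recomputes to an identical value, and the output ends up unchanged.

Initial pass — values computed on the first demand:
  node1 = mul(4, 8) = 32
  node2 = sub(-1, 4) = -5
  node3 = min2(32, -1) = -1
  node5 = sub(-1, 8) = -9
  node6 = mul(8, -9) = -72
  node7 = add(-5, 8) = 3
  node9 = add(-72, 4) = -68
  node10 = max2(-9, 32) = 32
  node12 = max2(-68, 32) = 32
  node15 = mul(3, 32) = 96
  node16 = sub(96, 4) = 92
  node17 = max2(5, 96) = 96
  node18 = min2(96, 92) = 92
  node19 = max2(8, 96) = 96
  node20 = add(96, 92) = 188
  node22 = add(96, 96) = 192
  node23 = add(192, 188) = 380
  node24 = add(380, 380) = 760

Second demand — change propagation:
  node17: re-runs because input1 5->0; new result 96 (unchanged).
  node19: re-examined; everything it read last time is the same (input2 unchanged, node17 unchanged) — cache 96 kept, no run.
  node20: re-examined; everything it read last time is the same (node17 unchanged, node18 unchanged) — cache 188 kept, no run.
  node22: re-examined; everything it read last time is the same (node19 unchanged, node15 unchanged) — cache 192 kept, no run.
  node23: re-examined; everything it read last time is the same (node22 unchanged, node20 unchanged) — cache 380 kept, no run.
  node24: re-examined; everything it read last time is the same (node23 unchanged, node23 unchanged) — cache 760 kept, no run.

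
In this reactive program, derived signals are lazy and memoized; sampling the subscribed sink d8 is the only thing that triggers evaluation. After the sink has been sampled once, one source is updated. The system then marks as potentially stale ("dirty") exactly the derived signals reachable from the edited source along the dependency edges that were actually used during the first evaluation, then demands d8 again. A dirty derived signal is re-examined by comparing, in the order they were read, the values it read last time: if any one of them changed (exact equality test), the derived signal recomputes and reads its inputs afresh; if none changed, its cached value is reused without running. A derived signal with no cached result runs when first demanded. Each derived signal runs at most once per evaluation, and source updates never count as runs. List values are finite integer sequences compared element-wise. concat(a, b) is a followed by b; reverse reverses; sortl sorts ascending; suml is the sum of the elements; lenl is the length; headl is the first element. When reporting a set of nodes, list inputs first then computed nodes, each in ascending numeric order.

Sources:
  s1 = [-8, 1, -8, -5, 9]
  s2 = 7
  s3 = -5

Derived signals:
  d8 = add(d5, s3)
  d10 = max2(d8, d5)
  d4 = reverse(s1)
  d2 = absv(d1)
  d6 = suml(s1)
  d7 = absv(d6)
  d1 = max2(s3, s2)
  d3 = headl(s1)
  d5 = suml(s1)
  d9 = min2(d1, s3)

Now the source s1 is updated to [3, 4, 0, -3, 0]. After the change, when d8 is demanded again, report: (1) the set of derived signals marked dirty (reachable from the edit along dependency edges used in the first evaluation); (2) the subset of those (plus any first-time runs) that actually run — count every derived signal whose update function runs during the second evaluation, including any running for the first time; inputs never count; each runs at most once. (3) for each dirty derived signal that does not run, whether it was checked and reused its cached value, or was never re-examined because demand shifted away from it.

The edit dirties: d5, d8.
2 derived signals run: d5, d8.
No dirty derived signal escaped a run.

First demand of the output computes:
  d5 = suml([-8, 1, -8, -5, 9]) = -11
  d8 = add(-11, -5) = -16

After the edit, cleaning proceeds:
  d5: a read changed (s1 [-8, 1, -8, -5, 9]->[3, 4, 0, -3, 0]) — executes, giving 4.
  d8: a read changed (d5 -11->4) — executes, giving -1.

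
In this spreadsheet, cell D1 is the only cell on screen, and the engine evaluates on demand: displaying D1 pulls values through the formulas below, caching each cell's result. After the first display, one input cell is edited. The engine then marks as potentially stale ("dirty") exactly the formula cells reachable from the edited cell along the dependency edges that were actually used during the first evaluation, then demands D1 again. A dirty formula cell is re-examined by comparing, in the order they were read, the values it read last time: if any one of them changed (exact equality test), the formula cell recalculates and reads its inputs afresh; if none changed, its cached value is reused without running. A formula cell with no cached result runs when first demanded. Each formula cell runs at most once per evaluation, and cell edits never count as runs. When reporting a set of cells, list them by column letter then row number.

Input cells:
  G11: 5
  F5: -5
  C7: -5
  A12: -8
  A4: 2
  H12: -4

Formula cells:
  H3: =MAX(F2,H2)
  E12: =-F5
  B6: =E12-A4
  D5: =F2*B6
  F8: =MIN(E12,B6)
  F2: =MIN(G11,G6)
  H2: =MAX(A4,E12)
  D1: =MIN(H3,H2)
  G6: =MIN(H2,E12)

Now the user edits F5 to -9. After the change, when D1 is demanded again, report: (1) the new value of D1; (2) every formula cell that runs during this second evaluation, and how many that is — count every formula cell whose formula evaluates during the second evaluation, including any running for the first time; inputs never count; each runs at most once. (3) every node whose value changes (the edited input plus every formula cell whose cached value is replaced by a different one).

D1 now evaluates to 9.
Run set: D1, E12, F2, G6, H2, H3 (6 run).
Changed values: D1, E12, F5, G6, H2, H3.

Initial pass — values computed on the first demand:
  E12 = -(-5) = 5
  H2 = MAX(2, 5) = 5
  G6 = MIN(5, 5) = 5
  F2 = MIN(5, 5) = 5
  H3 = MAX(5, 5) = 5
  D1 = MIN(5, 5) = 5

Second demand — change propagation:
  E12: re-runs because F5 -5->-9; new result 9.
  H2: re-runs because E12 5->9; new result 9.
  G6: re-runs because H2 5->9; E12 5->9; new result 9.
  F2: re-runs because G6 5->9; new result 5 (unchanged).
  H3: re-runs because H2 5->9; new result 9.
  D1: re-runs because H3 5->9; H2 5->9; new result 9.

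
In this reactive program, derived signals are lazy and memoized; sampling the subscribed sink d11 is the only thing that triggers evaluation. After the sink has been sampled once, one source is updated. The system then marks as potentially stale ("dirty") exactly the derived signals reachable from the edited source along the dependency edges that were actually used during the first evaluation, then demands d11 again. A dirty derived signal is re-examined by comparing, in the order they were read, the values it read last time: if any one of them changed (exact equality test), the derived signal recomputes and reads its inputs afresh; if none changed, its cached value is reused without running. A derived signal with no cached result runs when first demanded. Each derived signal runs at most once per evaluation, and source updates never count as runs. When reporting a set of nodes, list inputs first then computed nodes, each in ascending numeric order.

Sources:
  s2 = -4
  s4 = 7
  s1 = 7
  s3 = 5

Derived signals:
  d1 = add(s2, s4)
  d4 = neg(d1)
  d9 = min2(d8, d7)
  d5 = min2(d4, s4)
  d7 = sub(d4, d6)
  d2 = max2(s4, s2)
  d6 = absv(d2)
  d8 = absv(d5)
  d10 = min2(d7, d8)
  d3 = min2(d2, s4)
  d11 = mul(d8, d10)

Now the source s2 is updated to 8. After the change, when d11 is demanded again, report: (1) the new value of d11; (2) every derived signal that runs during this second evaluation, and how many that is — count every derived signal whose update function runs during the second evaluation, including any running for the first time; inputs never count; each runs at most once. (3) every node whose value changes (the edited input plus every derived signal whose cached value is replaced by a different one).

First demand of the output computes:
  d1 = add(-4, 7) = 3
  d2 = max2(7, -4) = 7
  d4 = neg(3) = -3
  d5 = min2(-3, 7) = -3
  d6 = absv(7) = 7
  d7 = sub(-3, 7) = -10
  d8 = absv(-3) = 3
  d10 = min2(-10, 3) = -10
  d11 = mul(3, -10) = -30

After the edit, cleaning proceeds:
  d1: a read changed (s2 -4->8) — executes, giving 15.
  d2: a read changed (s2 -4->8) — executes, giving 8.
  d4: a read changed (d1 3->15) — executes, giving -15.
  d5: a read changed (d4 -3->-15) — executes, giving -15.
  d6: a read changed (d2 7->8) — executes, giving 8.
  d7: a read changed (d4 -3->-15; d6 7->8) — executes, giving -23.
  d8: a read changed (d5 -3->-15) — executes, giving 15.
  d10: a read changed (d7 -10->-23; d8 3->15) — executes, giving -23.
  d11: a read changed (d8 3->15; d10 -10->-23) — executes, giving -345.

Demanding d11 again yields -345.
9 derived signals run: d1, d2, d4, d5, d6, d7, d8, d10, d11.
The nodes whose values change: s2, d1, d2, d4, d5, d6, d7, d8, d10, d11.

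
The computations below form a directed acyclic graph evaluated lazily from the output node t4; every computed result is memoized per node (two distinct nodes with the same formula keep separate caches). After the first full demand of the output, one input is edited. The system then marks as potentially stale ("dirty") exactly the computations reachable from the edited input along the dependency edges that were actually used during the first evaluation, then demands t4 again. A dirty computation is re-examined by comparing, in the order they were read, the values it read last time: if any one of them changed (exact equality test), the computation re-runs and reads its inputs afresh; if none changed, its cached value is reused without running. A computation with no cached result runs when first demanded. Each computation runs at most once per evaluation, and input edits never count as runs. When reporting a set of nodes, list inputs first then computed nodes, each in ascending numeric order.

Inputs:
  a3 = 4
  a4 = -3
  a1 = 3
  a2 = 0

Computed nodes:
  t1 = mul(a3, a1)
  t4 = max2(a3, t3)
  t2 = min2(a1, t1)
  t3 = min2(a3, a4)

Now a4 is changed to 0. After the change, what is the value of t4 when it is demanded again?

First demand of the output computes:
  t3 = min2(4, -3) = -3
  t4 = max2(4, -3) = 4

After the edit, cleaning proceeds:
  t3: a read changed (a4 -3->0) — executes, giving 0.
  t4: a read changed (t3 -3->0) — executes, giving 4 — identical to its old value.

Demanding t4 again yields 4.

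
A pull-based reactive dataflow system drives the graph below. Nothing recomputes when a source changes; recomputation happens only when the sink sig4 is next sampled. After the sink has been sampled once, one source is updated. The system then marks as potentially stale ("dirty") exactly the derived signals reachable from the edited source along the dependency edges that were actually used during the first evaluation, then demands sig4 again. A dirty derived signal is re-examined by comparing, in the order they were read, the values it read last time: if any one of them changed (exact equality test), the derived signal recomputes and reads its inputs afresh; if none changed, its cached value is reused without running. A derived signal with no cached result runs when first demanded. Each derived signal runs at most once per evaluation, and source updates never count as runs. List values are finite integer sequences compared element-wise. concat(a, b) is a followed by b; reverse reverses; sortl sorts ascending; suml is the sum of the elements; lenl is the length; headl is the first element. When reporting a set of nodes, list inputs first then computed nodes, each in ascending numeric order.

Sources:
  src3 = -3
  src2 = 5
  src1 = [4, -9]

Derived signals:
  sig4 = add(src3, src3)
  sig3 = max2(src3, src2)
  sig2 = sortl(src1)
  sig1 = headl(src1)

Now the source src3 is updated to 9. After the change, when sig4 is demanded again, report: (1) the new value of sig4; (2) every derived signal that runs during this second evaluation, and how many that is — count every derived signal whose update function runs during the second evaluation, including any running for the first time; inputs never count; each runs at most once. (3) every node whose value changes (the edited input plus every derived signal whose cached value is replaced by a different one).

First evaluation (everything demanded from the output):
  sig4 = add(-3, -3) = -6

Propagation after the edit:
  sig4: runs — src3 -3->9; src3 -3->9; result 18.

New value of sig4: 18.
Derived signals that run: sig4 — 1 in total.
Values that change: src3, sig4.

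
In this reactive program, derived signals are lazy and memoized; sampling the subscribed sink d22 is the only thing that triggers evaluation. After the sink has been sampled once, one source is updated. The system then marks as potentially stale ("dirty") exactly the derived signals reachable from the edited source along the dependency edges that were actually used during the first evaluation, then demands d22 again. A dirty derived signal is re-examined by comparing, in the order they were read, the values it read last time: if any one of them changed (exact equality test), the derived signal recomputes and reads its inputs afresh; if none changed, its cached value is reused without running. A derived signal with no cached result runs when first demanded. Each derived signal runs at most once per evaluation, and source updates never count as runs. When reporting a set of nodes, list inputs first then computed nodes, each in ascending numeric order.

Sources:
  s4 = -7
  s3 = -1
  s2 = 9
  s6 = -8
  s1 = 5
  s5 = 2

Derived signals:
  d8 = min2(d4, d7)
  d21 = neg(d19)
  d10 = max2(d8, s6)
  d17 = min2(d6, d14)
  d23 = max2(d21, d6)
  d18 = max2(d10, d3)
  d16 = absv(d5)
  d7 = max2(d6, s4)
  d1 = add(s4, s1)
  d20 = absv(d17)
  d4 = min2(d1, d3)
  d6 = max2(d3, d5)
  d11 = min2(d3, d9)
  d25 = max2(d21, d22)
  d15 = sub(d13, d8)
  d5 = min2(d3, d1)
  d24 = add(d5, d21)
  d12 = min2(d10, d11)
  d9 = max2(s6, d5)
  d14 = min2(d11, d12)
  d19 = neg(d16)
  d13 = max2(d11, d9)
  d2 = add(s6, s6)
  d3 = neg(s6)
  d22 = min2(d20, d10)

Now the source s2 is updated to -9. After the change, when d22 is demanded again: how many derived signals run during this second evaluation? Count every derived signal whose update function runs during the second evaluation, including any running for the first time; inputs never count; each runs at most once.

0 derived signals run: none.
Note the shortcut — nothing in the graph depends on s2 at all, so no recomputation happens.

First demand of the output computes:
  d1 = add(-7, 5) = -2
  d3 = neg(-8) = 8
  d4 = min2(-2, 8) = -2
  d5 = min2(8, -2) = -2
  d6 = max2(8, -2) = 8
  d7 = max2(8, -7) = 8
  d8 = min2(-2, 8) = -2
  d9 = max2(-8, -2) = -2
  d10 = max2(-2, -8) = -2
  d11 = min2(8, -2) = -2
  d12 = min2(-2, -2) = -2
  d14 = min2(-2, -2) = -2
  d17 = min2(8, -2) = -2
  d20 = absv(-2) = 2
  d22 = min2(2, -2) = -2

After the edit, cleaning proceeds:
  no node depends on s2 at all; the second demand re-runs nothing.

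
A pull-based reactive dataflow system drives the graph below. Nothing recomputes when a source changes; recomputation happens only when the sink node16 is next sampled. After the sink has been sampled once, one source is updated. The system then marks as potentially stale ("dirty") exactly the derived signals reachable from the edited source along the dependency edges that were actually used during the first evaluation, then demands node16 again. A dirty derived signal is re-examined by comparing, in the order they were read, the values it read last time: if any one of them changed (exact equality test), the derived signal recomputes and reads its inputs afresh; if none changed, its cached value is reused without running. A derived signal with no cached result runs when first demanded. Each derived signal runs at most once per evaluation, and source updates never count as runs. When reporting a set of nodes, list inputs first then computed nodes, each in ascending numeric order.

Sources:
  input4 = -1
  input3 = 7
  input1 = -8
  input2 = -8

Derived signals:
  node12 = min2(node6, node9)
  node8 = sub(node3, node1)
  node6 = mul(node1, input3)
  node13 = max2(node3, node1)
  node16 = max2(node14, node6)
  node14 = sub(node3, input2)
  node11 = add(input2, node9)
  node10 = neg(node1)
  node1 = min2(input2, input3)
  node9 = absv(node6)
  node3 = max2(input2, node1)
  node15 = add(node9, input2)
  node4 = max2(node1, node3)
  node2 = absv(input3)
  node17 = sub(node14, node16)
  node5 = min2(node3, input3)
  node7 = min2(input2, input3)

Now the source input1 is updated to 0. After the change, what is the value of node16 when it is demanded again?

New value of node16: 0.
Key observation: input1 is never demanded by the output, so the edit triggers no recomputation at all.

First evaluation (everything demanded from the output):
  node1 = min2(-8, 7) = -8
  node3 = max2(-8, -8) = -8
  node6 = mul(-8, 7) = -56
  node14 = sub(-8, -8) = 0
  node16 = max2(0, -56) = 0

Propagation after the edit:
  input1 feeds no computation that the output demands — nothing is marked dirty and nothing runs.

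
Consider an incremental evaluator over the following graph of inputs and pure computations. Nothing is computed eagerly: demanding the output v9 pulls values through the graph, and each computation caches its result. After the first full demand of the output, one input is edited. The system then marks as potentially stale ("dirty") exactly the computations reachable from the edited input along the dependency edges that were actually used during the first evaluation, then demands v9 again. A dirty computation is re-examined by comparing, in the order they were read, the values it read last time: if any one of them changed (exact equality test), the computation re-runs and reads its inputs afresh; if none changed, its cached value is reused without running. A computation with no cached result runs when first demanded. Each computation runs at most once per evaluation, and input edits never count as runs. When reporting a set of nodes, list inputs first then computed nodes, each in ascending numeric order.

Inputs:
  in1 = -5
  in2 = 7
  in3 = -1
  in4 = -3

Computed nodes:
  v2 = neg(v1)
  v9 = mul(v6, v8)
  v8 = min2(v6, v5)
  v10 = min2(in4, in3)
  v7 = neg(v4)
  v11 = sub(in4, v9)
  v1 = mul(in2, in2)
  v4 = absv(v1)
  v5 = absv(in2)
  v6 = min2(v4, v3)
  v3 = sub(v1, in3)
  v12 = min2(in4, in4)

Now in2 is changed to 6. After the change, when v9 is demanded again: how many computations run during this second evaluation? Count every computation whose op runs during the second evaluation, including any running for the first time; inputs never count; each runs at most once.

Initial pass — values computed on the first demand:
  v1 = mul(7, 7) = 49
  v3 = sub(49, -1) = 50
  v4 = absv(49) = 49
  v5 = absv(7) = 7
  v6 = min2(49, 50) = 49
  v8 = min2(49, 7) = 7
  v9 = mul(49, 7) = 343

Second demand — change propagation:
  v1: re-runs because in2 7->6; in2 7->6; new result 36.
  v3: re-runs because v1 49->36; new result 37.
  v4: re-runs because v1 49->36; new result 36.
  v5: re-runs because in2 7->6; new result 6.
  v6: re-runs because v4 49->36; v3 50->37; new result 36.
  v8: re-runs because v6 49->36; v5 7->6; new result 6.
  v9: re-runs because v6 49->36; v8 7->6; new result 216.

Run set: v1, v3, v4, v5, v6, v8, v9 (7 run).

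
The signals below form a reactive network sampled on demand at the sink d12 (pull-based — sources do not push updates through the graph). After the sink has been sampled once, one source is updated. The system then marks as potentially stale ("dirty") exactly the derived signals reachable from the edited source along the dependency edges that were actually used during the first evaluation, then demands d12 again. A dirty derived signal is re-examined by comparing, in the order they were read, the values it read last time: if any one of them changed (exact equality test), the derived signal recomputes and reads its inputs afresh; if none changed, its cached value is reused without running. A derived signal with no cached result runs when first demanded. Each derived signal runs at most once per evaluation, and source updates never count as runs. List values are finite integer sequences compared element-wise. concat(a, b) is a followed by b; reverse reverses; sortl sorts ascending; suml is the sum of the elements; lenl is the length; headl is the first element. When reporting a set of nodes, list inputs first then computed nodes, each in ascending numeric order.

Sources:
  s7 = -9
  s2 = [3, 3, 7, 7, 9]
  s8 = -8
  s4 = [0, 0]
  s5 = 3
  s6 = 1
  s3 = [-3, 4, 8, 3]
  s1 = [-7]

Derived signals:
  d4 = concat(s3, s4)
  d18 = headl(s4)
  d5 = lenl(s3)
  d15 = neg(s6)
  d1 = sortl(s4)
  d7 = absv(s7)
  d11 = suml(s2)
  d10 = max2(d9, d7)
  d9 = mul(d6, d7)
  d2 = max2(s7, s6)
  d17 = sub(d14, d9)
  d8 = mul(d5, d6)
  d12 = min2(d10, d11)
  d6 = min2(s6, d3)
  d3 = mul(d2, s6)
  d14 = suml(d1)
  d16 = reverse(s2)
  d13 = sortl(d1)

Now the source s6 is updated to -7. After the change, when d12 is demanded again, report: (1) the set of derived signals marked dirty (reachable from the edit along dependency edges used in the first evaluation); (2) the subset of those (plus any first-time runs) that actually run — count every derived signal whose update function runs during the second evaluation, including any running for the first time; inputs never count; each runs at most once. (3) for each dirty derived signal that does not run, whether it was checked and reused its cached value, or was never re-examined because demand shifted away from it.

Dirty set: d2, d3, d6, d9, d10, d12.
Run set: d2, d3, d6, d9, d10 (5 run).
Re-examined without running (cache reused): d12.
The important point: d10 recomputes to an identical value, and the output ends up unchanged.

Initial pass — values computed on the first demand:
  d2 = max2(-9, 1) = 1
  d3 = mul(1, 1) = 1
  d6 = min2(1, 1) = 1
  d7 = absv(-9) = 9
  d9 = mul(1, 9) = 9
  d10 = max2(9, 9) = 9
  d11 = suml([3, 3, 7, 7, 9]) = 29
  d12 = min2(9, 29) = 9

Second demand — change propagation:
  d2: re-runs because s6 1->-7; new result -7.
  d3: re-runs because d2 1->-7; s6 1->-7; new result 49.
  d6: re-runs because s6 1->-7; d3 1->49; new result -7.
  d9: re-runs because d6 1->-7; new result -63.
  d10: re-runs because d9 9->-63; new result 9 (unchanged).
  d12: re-examined; everything it read last time is the same (d10 unchanged, d11 unchanged) — cache 9 kept, no run.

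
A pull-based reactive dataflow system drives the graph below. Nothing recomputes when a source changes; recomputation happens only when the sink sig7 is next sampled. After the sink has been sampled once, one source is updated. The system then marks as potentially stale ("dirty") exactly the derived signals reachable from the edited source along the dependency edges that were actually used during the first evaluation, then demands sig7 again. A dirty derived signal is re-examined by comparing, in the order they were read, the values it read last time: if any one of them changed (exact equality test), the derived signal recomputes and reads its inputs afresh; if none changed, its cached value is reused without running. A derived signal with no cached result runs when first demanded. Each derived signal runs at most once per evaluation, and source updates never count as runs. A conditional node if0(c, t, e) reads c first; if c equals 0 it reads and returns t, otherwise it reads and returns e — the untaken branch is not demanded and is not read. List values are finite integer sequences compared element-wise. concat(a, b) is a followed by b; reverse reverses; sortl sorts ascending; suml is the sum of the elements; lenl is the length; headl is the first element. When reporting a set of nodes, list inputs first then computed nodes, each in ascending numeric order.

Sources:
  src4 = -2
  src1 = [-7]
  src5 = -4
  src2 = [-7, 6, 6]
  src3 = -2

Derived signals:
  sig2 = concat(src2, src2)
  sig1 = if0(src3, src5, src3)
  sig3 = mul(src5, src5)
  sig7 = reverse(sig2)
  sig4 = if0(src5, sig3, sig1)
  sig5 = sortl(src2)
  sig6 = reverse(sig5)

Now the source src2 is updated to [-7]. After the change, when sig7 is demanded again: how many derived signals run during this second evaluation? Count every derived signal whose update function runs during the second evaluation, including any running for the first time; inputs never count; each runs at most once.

First evaluation (everything demanded from the output):
  sig2 = concat([-7, 6, 6], [-7, 6, 6]) = [-7, 6, 6, -7, 6, 6]
  sig7 = reverse([-7, 6, 6, -7, 6, 6]) = [6, 6, -7, 6, 6, -7]

Propagation after the edit:
  sig2: runs — src2 [-7, 6, 6]->[-7]; src2 [-7, 6, 6]->[-7]; result [-7, -7].
  sig7: runs — sig2 [-7, 6, 6, -7, 6, 6]->[-7, -7]; result [-7, -7].

Derived signals that run: sig2, sig7 — 2 in total.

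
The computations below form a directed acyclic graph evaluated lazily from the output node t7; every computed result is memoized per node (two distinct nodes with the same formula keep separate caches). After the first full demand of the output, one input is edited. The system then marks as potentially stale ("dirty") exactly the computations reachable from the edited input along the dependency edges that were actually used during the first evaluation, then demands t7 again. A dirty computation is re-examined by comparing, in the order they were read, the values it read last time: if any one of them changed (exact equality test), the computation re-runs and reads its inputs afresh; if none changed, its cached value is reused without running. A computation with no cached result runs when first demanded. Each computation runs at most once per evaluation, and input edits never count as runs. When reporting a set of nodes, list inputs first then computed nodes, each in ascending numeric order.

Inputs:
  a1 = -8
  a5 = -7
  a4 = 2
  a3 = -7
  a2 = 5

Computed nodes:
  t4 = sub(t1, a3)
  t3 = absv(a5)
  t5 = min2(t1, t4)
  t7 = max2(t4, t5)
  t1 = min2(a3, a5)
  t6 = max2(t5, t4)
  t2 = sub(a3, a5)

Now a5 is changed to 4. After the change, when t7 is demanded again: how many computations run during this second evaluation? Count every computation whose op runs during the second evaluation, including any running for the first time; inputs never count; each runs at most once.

1 computations run: t1.
Note the absorption at t1: it re-runs yet its value is the same, leaving the output's value untouched.

First demand of the output computes:
  t1 = min2(-7, -7) = -7
  t4 = sub(-7, -7) = 0
  t5 = min2(-7, 0) = -7
  t7 = max2(0, -7) = 0

After the edit, cleaning proceeds:
  t1: a read changed (a5 -7->4) — executes, giving -7 — identical to its old value.
  t4: dirty, but its reads are unchanged (t1 unchanged, a3 unchanged); cached 0 stands.
  t5: dirty, but its reads are unchanged (t1 unchanged, t4 unchanged); cached -7 stands.
  t7: dirty, but its reads are unchanged (t4 unchanged, t5 unchanged); cached 0 stands.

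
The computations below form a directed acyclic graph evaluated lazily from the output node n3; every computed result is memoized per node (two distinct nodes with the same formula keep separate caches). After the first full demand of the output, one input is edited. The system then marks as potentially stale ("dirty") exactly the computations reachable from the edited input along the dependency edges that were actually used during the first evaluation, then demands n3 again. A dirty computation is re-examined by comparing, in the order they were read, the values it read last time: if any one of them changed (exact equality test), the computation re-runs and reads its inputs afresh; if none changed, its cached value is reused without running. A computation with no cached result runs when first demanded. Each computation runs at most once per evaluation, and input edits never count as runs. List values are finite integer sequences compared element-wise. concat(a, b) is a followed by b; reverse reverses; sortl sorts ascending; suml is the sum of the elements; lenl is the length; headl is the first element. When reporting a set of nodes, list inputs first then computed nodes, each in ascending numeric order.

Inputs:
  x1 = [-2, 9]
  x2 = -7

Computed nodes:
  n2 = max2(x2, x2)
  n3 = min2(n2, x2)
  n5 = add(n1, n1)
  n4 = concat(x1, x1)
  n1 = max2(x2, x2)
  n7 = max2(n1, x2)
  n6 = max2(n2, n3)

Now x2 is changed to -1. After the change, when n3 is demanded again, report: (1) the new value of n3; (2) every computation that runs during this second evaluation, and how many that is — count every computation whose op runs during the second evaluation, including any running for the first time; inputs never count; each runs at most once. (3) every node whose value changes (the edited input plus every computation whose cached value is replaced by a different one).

Demanding n3 again yields -1.
2 computations run: n2, n3.
The nodes whose values change: x2, n2, n3.

First demand of the output computes:
  n2 = max2(-7, -7) = -7
  n3 = min2(-7, -7) = -7

After the edit, cleaning proceeds:
  n2: a read changed (x2 -7->-1; x2 -7->-1) — executes, giving -1.
  n3: a read changed (n2 -7->-1; x2 -7->-1) — executes, giving -1.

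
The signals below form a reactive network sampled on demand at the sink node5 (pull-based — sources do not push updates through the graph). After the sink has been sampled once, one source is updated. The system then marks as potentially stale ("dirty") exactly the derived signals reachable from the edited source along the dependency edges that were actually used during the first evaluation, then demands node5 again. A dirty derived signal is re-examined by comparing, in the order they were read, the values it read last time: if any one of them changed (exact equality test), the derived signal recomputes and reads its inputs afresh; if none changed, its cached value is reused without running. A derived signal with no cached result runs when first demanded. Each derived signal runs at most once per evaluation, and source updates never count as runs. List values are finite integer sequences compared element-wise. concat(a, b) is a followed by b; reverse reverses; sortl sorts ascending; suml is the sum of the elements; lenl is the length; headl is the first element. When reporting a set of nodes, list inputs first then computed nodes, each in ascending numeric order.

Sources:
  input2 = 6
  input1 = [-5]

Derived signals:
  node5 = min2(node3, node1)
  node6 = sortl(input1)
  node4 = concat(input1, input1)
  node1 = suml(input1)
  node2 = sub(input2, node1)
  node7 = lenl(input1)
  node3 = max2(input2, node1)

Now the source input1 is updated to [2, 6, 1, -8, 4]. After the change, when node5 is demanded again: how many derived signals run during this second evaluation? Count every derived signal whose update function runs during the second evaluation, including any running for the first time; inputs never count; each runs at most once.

Initial pass — values computed on the first demand:
  node1 = suml([-5]) = -5
  node3 = max2(6, -5) = 6
  node5 = min2(6, -5) = -5

Second demand — change propagation:
  node1: re-runs because input1 [-5]->[2, 6, 1, -8, 4]; new result 5.
  node3: re-runs because node1 -5->5; new result 6 (unchanged).
  node5: re-runs because node1 -5->5; new result 5.

Run set: node1, node3, node5 (3 run).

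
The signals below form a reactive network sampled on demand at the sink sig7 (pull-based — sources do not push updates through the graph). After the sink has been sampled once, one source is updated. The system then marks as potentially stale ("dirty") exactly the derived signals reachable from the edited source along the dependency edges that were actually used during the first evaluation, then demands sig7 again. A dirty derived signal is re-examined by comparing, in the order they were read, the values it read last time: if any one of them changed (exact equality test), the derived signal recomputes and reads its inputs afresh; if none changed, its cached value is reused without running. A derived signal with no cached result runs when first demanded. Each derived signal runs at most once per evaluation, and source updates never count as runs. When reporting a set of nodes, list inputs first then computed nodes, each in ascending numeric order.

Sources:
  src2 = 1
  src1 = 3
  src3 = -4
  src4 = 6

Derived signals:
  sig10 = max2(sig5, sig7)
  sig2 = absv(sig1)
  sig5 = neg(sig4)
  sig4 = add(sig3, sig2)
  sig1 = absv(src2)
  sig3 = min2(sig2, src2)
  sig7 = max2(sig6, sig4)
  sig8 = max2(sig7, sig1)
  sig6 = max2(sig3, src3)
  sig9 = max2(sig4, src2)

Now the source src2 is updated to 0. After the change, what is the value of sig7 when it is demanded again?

sig7 now evaluates to 0.

Initial pass — values computed on the first demand:
  sig1 = absv(1) = 1
  sig2 = absv(1) = 1
  sig3 = min2(1, 1) = 1
  sig4 = add(1, 1) = 2
  sig6 = max2(1, -4) = 1
  sig7 = max2(1, 2) = 2

Second demand — change propagation:
  sig1: re-runs because src2 1->0; new result 0.
  sig2: re-runs because sig1 1->0; new result 0.
  sig3: re-runs because sig2 1->0; src2 1->0; new result 0.
  sig4: re-runs because sig3 1->0; sig2 1->0; new result 0.
  sig6: re-runs because sig3 1->0; new result 0.
  sig7: re-runs because sig6 1->0; sig4 2->0; new result 0.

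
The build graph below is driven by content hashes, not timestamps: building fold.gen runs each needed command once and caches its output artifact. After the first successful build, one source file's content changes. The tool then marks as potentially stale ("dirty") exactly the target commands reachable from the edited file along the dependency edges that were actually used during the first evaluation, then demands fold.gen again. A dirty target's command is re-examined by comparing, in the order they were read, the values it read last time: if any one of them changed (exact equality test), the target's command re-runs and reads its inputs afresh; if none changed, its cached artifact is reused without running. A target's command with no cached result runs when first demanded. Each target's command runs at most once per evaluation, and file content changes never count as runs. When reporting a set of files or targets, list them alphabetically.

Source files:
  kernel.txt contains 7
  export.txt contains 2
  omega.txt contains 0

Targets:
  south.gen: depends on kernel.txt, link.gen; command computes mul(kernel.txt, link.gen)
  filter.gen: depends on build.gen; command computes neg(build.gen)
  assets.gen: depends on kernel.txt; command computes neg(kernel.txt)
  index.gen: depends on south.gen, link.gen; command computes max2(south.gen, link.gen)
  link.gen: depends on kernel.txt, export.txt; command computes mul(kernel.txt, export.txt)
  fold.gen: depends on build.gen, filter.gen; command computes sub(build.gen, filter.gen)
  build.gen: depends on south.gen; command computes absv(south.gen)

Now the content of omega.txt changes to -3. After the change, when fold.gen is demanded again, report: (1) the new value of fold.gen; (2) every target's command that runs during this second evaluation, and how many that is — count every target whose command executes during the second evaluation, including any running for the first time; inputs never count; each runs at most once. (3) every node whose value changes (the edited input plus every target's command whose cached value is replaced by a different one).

fold.gen now evaluates to 196.
Run set: none (0 run).
Changed values: omega.txt.
The important point: nothing the output needs ever reads omega.txt, so the edit is invisible to it.

Initial pass — values computed on the first demand:
  link.gen = mul(7, 2) = 14
  south.gen = mul(7, 14) = 98
  build.gen = absv(98) = 98
  filter.gen = neg(98) = -98
  fold.gen = sub(98, -98) = 196

Second demand — change propagation:
  no demanded computation ever read omega.txt, so the edit dirties nothing and nothing runs.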